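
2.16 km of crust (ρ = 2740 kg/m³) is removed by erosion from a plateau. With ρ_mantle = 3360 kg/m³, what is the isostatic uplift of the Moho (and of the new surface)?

Unloading: uplift u = e ρ_c/ρ_m = 2.16 km × 2740/3360 = 1.76 km.

1.76 km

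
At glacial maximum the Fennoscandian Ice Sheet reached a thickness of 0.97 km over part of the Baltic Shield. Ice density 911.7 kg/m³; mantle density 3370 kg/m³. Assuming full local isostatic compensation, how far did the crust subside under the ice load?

For local isostatic compensation: the ice load ρ_ice t is balanced by mantle displaced below, ρ_m s.
s = t ρ_ice / ρ_m = 0.97 km × 911.7/3370 = 0.262 km.

0.262 km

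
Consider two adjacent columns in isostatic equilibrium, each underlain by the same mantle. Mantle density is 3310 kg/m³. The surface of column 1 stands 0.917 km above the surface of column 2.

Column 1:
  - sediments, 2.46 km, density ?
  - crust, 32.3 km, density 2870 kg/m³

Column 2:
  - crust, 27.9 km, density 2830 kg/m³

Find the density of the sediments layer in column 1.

Take the compensation level at the base of the deeper column (depth z_c below the surface of column 1) and equate Σ ρ_i t_i down to z_c; mantle fills any gap and the z_c terms cancel.
Column 1: 2.46×ρ + 32.3×2870 + (z_c − 34.76)×3310
Column 2: 0.917×0 + 27.9×2830 + (z_c − 0.917 − 27.9)×3310
The z_c×3310 term appears on both sides and cancels. Collect the known terms of each column as K = Σ(ρt)_known − 3310 × (depth of known layers): K_1 = 92701 − 3310×34.76 = −22354.6; K_2 = 78957 − 3310×(0.917 + 27.9) = −16427.27.
Balance: K_1 + 2.46×ρ = K_2, so ρ = (K_2 − K_1)/2.46 = 5927.33/2.46 = 2410 kg/m³.

2410 kg/m³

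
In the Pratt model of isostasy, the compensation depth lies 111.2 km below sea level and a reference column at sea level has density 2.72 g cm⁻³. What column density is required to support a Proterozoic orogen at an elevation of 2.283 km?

2.67 g cm⁻³

Pratt balance: ρ_ref D = ρ (D + h).
ρ = ρ_ref D/(D + h) = 2.72 × 111.2 km/(111.2 km + 2.283 km) = 2.67 g cm⁻³.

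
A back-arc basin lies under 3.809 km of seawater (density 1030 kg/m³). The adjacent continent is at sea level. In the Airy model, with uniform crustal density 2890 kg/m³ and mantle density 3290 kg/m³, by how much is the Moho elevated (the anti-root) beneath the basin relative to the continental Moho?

17.7 km

For local isostatic compensation: replacing crust with seawater at the top is compensated by replacing crust with mantle at the base: d (ρ_c − ρ_w) = a (ρ_m − ρ_c).
a = d (ρ_c − ρ_w)/(ρ_m − ρ_c) = 3.809 km × 1860/400 = 17.7 km.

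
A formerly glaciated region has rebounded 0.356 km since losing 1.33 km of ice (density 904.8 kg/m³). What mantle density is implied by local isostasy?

ρ_m = ρ_ice t / u = 904.8 × 1.33 km/0.356 km = 3380 kg/m³.

3380 kg/m³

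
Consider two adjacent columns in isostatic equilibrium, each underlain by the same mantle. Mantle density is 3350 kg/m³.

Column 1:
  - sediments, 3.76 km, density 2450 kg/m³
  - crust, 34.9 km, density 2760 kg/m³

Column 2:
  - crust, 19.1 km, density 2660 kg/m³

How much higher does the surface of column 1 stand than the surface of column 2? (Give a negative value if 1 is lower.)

For any compensation level in the mantle, the mantle terms cancel and isostasy reduces to e = (Σt_1 − Σt_2) − (Σ(ρt)_1 − Σ(ρt)_2) / ρ_m.
Σt_1 = 38.66 km; Σt_2 = 19.1 km; Σ(ρt)_1 = 105536; Σ(ρt)_2 = 50806 (in km·kg/m³).
e = (38.66 − 19.1) − (105536 − 50806) / 3350 = 3.22 km.

3.22 km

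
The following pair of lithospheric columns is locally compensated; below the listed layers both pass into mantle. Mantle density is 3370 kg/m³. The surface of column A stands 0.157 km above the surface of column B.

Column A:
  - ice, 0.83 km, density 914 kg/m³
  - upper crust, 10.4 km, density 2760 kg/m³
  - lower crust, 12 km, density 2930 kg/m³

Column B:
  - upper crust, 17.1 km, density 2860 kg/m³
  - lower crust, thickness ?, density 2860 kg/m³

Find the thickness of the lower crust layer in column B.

8.65 km

Take the compensation level at the base of the deeper column (depth z_c below the surface of column A) and equate Σ ρ_i t_i down to z_c; mantle fills any gap and the z_c terms cancel.
Column A: 0.83×914 + 10.4×2760 + 12×2930 + (z_c − 23.23)×3370
Column B: 0.157×0 + 17.1×2860 + x×2860 + (z_c − 0.157 − 17.1 − x)×3370
The z_c×3370 term appears on both sides and cancels. Collect the known terms of each column as K = Σ(ρt)_known − 3370 × (depth of known layers): K_A = 64622.62 − 3370×23.23 = −13662.48; K_B = 48906 − 3370×(0.157 + 17.1) = −9250.09.
Balance: K_A = K_B − x×(3370 − 2860), so x = (K_B − K_A)/(3370 − 2860) = 4412.39/510 = 8.65 km.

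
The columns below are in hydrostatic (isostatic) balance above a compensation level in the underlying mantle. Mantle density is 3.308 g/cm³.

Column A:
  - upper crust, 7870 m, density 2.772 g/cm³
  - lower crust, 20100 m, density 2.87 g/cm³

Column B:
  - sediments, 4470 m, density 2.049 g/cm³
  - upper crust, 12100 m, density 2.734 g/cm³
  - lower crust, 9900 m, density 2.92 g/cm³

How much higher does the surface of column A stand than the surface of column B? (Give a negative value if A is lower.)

For any compensation level in the mantle, the mantle terms cancel and isostasy reduces to e = (Σt_A − Σt_B) − (Σ(ρt)_A − Σ(ρt)_B) / ρ_m.
Σt_A = 27970 m; Σt_B = 26470 m; Σ(ρt)_A = 79502.64; Σ(ρt)_B = 71148.43 (in m·g/cm³).
e = (27970 − 26470) − (79502.64 − 71148.43) / 3.308 = −1030 m.

−1030 m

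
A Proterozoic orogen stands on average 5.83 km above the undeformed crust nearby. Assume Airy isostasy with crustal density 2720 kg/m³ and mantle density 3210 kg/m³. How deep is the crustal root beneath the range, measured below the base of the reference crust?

32.4 km

Balancing pressure at the compensation depth: the weight of the topography is balanced by the buoyancy of the root, ρ_c h = (ρ_m − ρ_c) r.
r = h · ρ_c / (ρ_m − ρ_c) = 5.83 km × 2720 / (3210 − 2720) = 32.4 km.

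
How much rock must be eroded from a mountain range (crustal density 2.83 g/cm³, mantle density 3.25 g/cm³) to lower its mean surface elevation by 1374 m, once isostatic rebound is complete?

10600 m

Net drop Δ = e − u = e − e ρ_c/ρ_m = e (ρ_m − ρ_c)/ρ_m.
e = Δ ρ_m/(ρ_m − ρ_c) = 1374 m × 3.25/0.42 = 10600 m.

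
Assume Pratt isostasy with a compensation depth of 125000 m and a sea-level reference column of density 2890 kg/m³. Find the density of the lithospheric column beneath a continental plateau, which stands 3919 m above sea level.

2800 kg/m³

Pratt balance: ρ_ref D = ρ (D + h).
ρ = ρ_ref D/(D + h) = 2890 × 125000 m/(125000 m + 3919 m) = 2800 kg/m³.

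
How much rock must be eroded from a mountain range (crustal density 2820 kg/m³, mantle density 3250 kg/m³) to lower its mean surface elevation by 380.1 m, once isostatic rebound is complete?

2870 m

Net drop Δ = e − u = e − e ρ_c/ρ_m = e (ρ_m − ρ_c)/ρ_m.
e = Δ ρ_m/(ρ_m − ρ_c) = 380.1 m × 3250/430 = 2870 m.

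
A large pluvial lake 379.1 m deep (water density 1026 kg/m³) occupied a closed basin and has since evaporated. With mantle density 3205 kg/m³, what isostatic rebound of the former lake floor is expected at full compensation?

121 m

u = d ρ_w/ρ_m = 379.1 m × 1026/3205 = 121 m.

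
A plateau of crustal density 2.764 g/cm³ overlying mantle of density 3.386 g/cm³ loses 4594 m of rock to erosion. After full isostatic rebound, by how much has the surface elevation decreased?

844 m

Rebound u = e ρ_c/ρ_m = 4594 m × 2.764/3.386 = 3750 m.
Net surface drop = e − u = 4594 m − 3750 m = e (ρ_m − ρ_c)/ρ_m = 844 m.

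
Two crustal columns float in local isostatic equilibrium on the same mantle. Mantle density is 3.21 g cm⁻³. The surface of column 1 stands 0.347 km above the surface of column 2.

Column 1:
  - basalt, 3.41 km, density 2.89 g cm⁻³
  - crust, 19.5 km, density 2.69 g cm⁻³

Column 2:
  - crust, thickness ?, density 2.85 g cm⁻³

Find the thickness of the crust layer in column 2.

28.1 km

Take the compensation level at the base of the deeper column (depth z_c below the surface of column 1) and equate Σ ρ_i t_i down to z_c; mantle fills any gap and the z_c terms cancel.
Column 1: 3.41×2.89 + 19.5×2.69 + (z_c − 22.91)×3.21
Column 2: 0.347×0 + x×2.85 + (z_c − 0.347 − 0 − x)×3.21
The z_c×3.21 term appears on both sides and cancels. Collect the known terms of each column as K = Σ(ρt)_known − 3.21 × (depth of known layers): K_1 = 62.3099 − 3.21×22.91 = −11.2312; K_2 = 0 − 3.21×(0.347 + 0) = −1.11387.
Balance: K_1 = K_2 − x×(3.21 − 2.85), so x = (K_2 − K_1)/(3.21 − 2.85) = 10.1173/0.36 = 28.1 km.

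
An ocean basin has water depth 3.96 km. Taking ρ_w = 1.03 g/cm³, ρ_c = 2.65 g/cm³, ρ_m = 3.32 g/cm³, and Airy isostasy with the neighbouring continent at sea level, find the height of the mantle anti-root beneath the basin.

Isostatic balance requires: replacing crust with seawater at the top is compensated by replacing crust with mantle at the base: d (ρ_c − ρ_w) = a (ρ_m − ρ_c).
a = d (ρ_c − ρ_w)/(ρ_m − ρ_c) = 3.96 km × 1.62/0.67 = 9.57 km.

9.57 km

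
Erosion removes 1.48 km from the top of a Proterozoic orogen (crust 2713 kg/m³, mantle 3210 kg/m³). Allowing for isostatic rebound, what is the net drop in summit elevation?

0.229 km

Rebound u = e ρ_c/ρ_m = 1.48 km × 2713/3210 = 1.251 km.
Net surface drop = e − u = 1.48 km − 1.251 km = e (ρ_m − ρ_c)/ρ_m = 0.229 km.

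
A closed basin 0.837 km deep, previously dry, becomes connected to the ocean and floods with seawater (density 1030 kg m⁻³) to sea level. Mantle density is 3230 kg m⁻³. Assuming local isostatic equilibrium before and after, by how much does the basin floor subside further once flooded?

After flooding the water column is d + s deep. Its weight must equal the weight of mantle displaced by the extra subsidence s: (d + s) ρ_w = s ρ_m.
s = d ρ_w / (ρ_m − ρ_w) = 0.837 km × 1030/(3230 − 1030) = 0.392 km.

0.392 km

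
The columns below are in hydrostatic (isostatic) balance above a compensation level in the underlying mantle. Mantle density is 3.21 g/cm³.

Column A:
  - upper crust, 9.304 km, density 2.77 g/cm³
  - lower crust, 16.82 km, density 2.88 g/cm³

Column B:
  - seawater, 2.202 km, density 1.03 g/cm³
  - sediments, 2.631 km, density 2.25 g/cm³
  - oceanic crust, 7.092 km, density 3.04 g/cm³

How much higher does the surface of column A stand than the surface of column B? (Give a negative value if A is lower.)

For any compensation level in the mantle, the mantle terms cancel and isostasy reduces to e = (Σt_A − Σt_B) − (Σ(ρt)_A − Σ(ρt)_B) / ρ_m.
Σt_A = 26.124 km; Σt_B = 11.925 km; Σ(ρt)_A = 74.21368; Σ(ρt)_B = 29.74749 (in km·g/cm³).
e = (26.124 − 11.925) − (74.21368 − 29.74749) / 3.21 = 0.347 km.

0.347 km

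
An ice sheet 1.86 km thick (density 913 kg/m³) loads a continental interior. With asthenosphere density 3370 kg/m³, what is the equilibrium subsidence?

0.504 km

By Archimedes' principle applied to the lithosphere: the ice load ρ_ice t is balanced by mantle displaced below, ρ_m s.
s = t ρ_ice / ρ_m = 1.86 km × 913/3370 = 0.504 km.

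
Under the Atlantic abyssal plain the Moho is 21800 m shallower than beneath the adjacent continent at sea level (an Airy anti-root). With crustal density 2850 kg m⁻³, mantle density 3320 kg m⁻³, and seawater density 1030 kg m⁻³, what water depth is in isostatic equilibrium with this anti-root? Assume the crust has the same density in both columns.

Replacing a thickness d of crust by seawater at the top must be balanced by replacing crust with mantle at the base: d (ρ_c − ρ_w) = a (ρ_m − ρ_c).
d = a (ρ_m − ρ_c)/(ρ_c − ρ_w) = 21800 m × 470/1820 = 5630 m.

5630 m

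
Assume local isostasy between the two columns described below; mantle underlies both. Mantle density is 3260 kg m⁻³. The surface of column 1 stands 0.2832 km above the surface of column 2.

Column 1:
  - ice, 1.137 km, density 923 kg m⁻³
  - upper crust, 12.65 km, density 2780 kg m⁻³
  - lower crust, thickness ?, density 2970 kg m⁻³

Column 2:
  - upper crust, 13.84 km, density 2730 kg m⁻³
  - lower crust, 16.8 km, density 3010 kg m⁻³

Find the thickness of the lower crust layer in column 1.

Take the compensation level at the base of the deeper column (depth z_c below the surface of column 1) and equate Σ ρ_i t_i down to z_c; mantle fills any gap and the z_c terms cancel.
Column 1: 1.137×923 + 12.65×2780 + x×2970 + (z_c − 13.787 − x)×3260
Column 2: 0.2832×0 + 13.84×2730 + 16.8×3010 + (z_c − 0.2832 − 30.64)×3260
The z_c×3260 term appears on both sides and cancels. Collect the known terms of each column as K = Σ(ρt)_known − 3260 × (depth of known layers): K_1 = 36216.451 − 3260×13.787 = −8729.169; K_2 = 88351.2 − 3260×(0.2832 + 30.64) = −12458.432.
Balance: K_1 − x×(3260 − 2970) = K_2, so x = (K_1 − K_2)/(3260 − 2970) = 3729.26/290 = 12.9 km.

12.9 km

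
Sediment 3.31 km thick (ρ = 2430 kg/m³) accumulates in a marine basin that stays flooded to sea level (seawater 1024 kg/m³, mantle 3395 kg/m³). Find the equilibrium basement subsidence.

1.96 km

Submarine loading: the sediment displaces seawater, and the subsidence is in turn flooded, so s (ρ_m − ρ_w) = t (ρ_sed − ρ_w).
s = 3.31 km × (2430 − 1024) / (3395 − 1024) = 1.96 km.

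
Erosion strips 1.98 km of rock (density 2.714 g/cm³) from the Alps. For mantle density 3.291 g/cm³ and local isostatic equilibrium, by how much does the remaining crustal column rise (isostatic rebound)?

1.63 km

Unloading: uplift u = e ρ_c/ρ_m = 1.98 km × 2.714/3.291 = 1.63 km.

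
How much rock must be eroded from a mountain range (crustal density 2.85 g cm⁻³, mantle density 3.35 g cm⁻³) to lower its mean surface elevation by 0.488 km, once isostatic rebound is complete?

Net drop Δ = e − u = e − e ρ_c/ρ_m = e (ρ_m − ρ_c)/ρ_m.
e = Δ ρ_m/(ρ_m − ρ_c) = 0.488 km × 3.35/0.5 = 3.27 km.

3.27 km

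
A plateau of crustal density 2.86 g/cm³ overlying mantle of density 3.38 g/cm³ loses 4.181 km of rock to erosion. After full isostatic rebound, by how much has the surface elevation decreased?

0.643 km

Rebound u = e ρ_c/ρ_m = 4.181 km × 2.86/3.38 = 3.538 km.
Net surface drop = e − u = 4.181 km − 3.538 km = e (ρ_m − ρ_c)/ρ_m = 0.643 km.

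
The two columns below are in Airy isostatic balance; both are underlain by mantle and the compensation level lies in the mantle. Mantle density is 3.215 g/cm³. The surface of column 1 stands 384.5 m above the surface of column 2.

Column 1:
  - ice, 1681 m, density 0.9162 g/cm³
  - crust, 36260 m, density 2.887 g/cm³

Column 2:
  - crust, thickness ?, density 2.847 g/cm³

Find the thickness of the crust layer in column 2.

39500 m

Take the compensation level at the base of the deeper column (depth z_c below the surface of column 1) and equate Σ ρ_i t_i down to z_c; mantle fills any gap and the z_c terms cancel.
Column 1: 1681×0.9162 + 36260×2.887 + (z_c − 37941)×3.215
Column 2: 384.5×0 + x×2.847 + (z_c − 384.5 − 0 − x)×3.215
The z_c×3.215 term appears on both sides and cancels. Collect the known terms of each column as K = Σ(ρt)_known − 3.215 × (depth of known layers): K_1 = 106222.752 − 3.215×37941 = −15757.5628; K_2 = 0 − 3.215×(384.5 + 0) = −1236.1675.
Balance: K_1 = K_2 − x×(3.215 − 2.847), so x = (K_2 − K_1)/(3.215 − 2.847) = 14521.4/0.368 = 39500 m.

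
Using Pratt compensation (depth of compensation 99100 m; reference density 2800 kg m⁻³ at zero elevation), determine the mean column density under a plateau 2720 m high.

Pratt balance: ρ_ref D = ρ (D + h).
ρ = ρ_ref D/(D + h) = 2800 × 99100 m/(99100 m + 2720 m) = 2730 kg m⁻³.

2730 kg m⁻³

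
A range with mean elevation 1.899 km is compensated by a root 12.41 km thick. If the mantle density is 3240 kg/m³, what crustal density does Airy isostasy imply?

2810 kg/m³

ρ_c h = (ρ_m − ρ_c) r → ρ_c (h + r) = ρ_m r → ρ_c = ρ_m r / (h + r).
ρ_c = 3240 × 12.41 km / (1.899 km + 12.41 km) = 2810 kg/m³.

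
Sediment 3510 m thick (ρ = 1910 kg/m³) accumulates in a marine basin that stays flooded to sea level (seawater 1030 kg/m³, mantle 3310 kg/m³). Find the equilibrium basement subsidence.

1350 m

Submarine loading: the sediment displaces seawater, and the subsidence is in turn flooded, so s (ρ_m − ρ_w) = t (ρ_sed − ρ_w).
s = 3510 m × (1910 − 1030) / (3310 − 1030) = 1350 m.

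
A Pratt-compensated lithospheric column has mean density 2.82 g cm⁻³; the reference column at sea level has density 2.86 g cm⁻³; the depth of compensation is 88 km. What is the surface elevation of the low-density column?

1.25 km

ρ_ref D = ρ (D + h) → h = D (ρ_ref − ρ)/ρ.
h = 88 km × (2.86 − 2.82)/2.82 = 1.25 km.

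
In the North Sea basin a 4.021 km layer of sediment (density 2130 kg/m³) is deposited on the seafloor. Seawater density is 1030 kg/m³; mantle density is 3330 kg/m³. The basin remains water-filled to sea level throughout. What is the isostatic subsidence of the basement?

1.92 km

Submarine loading: the sediment displaces seawater, and the subsidence is in turn flooded, so s (ρ_m − ρ_w) = t (ρ_sed − ρ_w).
s = 4.021 km × (2130 − 1030) / (3330 − 1030) = 1.92 km.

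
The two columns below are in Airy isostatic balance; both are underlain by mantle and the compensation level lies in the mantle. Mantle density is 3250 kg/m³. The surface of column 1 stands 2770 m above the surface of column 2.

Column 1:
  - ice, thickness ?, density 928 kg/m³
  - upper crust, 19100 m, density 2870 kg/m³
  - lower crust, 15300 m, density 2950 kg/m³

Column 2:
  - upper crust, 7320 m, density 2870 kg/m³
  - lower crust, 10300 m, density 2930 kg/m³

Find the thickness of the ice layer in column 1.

Take the compensation level at the base of the deeper column (depth z_c below the surface of column 1) and equate Σ ρ_i t_i down to z_c; mantle fills any gap and the z_c terms cancel.
Column 1: x×928 + 19100×2870 + 15300×2950 + (z_c − 34400 − x)×3250
Column 2: 2770×0 + 7320×2870 + 10300×2930 + (z_c − 2770 − 17620)×3250
The z_c×3250 term appears on both sides and cancels. Collect the known terms of each column as K = Σ(ρt)_known − 3250 × (depth of known layers): K_1 = 99952000 − 3250×34400 = −11848000; K_2 = 51187400 − 3250×(2770 + 17620) = −15080100.
Balance: K_1 − x×(3250 − 928) = K_2, so x = (K_1 − K_2)/(3250 − 928) = 3232100/2322 = 1390 m.

1390 m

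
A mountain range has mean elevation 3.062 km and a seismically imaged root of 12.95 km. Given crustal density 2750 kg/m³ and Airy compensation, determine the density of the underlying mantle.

Airy balance: ρ_c h = (ρ_m − ρ_c) r → ρ_m = ρ_c (1 + h/r).
ρ_m = 2750 × (1 + 3.062 km/12.95 km) = 3400 kg/m³.

3400 kg/m³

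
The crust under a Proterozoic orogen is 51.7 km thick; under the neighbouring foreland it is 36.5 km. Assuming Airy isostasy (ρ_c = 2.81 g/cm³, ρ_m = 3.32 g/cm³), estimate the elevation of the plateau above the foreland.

2.33 km

Excess crust Δ = 51.7 km − 36.5 km = 15.2 km, split between elevation h and root r with h + r = Δ.
Airy balance ρ_c h = (ρ_m − ρ_c) r gives r = h ρ_c/(ρ_m − ρ_c), so h (1 + ρ_c/(ρ_m − ρ_c)) = Δ, i.e. h = Δ (ρ_m − ρ_c)/ρ_m.
h = 15.2 km × 0.51/3.32 = 2.33 km.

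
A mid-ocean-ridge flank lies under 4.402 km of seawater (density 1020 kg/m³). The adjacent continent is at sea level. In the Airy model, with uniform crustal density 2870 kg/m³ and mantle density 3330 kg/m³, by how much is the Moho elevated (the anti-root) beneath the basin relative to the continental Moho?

For local isostatic compensation: replacing crust with seawater at the top is compensated by replacing crust with mantle at the base: d (ρ_c − ρ_w) = a (ρ_m − ρ_c).
a = d (ρ_c − ρ_w)/(ρ_m − ρ_c) = 4.402 km × 1850/460 = 17.7 km.

17.7 km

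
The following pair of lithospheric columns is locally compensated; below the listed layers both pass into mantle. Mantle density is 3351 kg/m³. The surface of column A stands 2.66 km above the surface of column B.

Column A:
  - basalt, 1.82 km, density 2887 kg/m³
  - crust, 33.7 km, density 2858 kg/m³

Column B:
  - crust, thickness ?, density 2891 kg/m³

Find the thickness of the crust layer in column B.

18.6 km

Take the compensation level at the base of the deeper column (depth z_c below the surface of column A) and equate Σ ρ_i t_i down to z_c; mantle fills any gap and the z_c terms cancel.
Column A: 1.82×2887 + 33.7×2858 + (z_c − 35.52)×3351
Column B: 2.66×0 + x×2891 + (z_c − 2.66 − 0 − x)×3351
The z_c×3351 term appears on both sides and cancels. Collect the known terms of each column as K = Σ(ρt)_known − 3351 × (depth of known layers): K_A = 101568.94 − 3351×35.52 = −17458.58; K_B = 0 − 3351×(2.66 + 0) = −8913.66.
Balance: K_A = K_B − x×(3351 − 2891), so x = (K_B − K_A)/(3351 − 2891) = 8544.92/460 = 18.6 km.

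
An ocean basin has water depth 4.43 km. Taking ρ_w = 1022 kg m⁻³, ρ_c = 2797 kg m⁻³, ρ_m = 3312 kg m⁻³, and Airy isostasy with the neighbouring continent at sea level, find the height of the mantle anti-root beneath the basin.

15.3 km

Equating mass per unit area of the two columns: replacing crust with seawater at the top is compensated by replacing crust with mantle at the base: d (ρ_c − ρ_w) = a (ρ_m − ρ_c).
a = d (ρ_c − ρ_w)/(ρ_m − ρ_c) = 4.43 km × 1775/515 = 15.3 km.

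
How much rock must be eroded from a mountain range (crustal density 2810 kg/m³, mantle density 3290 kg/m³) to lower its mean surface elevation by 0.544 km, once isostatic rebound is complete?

3.73 km

Net drop Δ = e − u = e − e ρ_c/ρ_m = e (ρ_m − ρ_c)/ρ_m.
e = Δ ρ_m/(ρ_m − ρ_c) = 0.544 km × 3290/480 = 3.73 km.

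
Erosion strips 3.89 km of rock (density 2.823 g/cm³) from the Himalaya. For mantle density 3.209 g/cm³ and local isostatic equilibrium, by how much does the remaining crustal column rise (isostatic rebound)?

Unloading: uplift u = e ρ_c/ρ_m = 3.89 km × 2.823/3.209 = 3.42 km.

3.42 km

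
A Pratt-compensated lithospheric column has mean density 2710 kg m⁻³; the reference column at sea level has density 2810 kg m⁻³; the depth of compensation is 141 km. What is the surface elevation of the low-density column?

ρ_ref D = ρ (D + h) → h = D (ρ_ref − ρ)/ρ.
h = 141 km × (2810 − 2710)/2710 = 5.2 km.

5.2 km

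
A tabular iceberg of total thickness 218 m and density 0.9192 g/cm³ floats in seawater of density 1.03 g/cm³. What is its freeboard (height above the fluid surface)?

Floating equilibrium: submerged depth d = t ρ_obj/ρ_fluid = 218 m × 0.9192/1.03 = 194.5 m.
Freeboard = t − d = 218 m − 194.5 m = 23.5 m.

23.5 m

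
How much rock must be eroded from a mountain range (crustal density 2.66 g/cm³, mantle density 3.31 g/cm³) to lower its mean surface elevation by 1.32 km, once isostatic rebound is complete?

Net drop Δ = e − u = e − e ρ_c/ρ_m = e (ρ_m − ρ_c)/ρ_m.
e = Δ ρ_m/(ρ_m − ρ_c) = 1.32 km × 3.31/0.65 = 6.72 km.

6.72 km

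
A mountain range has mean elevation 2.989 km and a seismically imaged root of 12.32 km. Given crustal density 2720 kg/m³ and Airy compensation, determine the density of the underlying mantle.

3380 kg/m³

Airy balance: ρ_c h = (ρ_m − ρ_c) r → ρ_m = ρ_c (1 + h/r).
ρ_m = 2720 × (1 + 2.989 km/12.32 km) = 3380 kg/m³.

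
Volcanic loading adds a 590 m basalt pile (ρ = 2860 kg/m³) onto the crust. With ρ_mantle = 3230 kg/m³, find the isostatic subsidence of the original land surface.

522 m

Subaerial loading: s = t ρ_load / ρ_m.
s = 590 m × 2860/3230 = 522 m.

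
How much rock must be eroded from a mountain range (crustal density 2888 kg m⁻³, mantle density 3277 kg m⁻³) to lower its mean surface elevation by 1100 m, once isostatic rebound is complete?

9270 m

Net drop Δ = e − u = e − e ρ_c/ρ_m = e (ρ_m − ρ_c)/ρ_m.
e = Δ ρ_m/(ρ_m − ρ_c) = 1100 m × 3277/389 = 9270 m.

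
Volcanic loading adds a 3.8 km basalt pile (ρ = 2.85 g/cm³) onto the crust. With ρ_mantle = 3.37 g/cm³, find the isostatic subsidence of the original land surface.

3.21 km

Subaerial loading: s = t ρ_load / ρ_m.
s = 3.8 km × 2.85/3.37 = 3.21 km.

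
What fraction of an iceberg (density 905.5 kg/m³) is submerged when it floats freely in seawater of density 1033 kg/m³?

0.877

Submerged fraction = ρ_obj/ρ_fluid = 905.5/1033 = 0.877.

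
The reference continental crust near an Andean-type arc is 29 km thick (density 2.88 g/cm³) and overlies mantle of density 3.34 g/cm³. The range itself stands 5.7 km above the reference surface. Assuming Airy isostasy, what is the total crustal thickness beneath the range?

70.4 km

Root depth r = h ρ_c / (ρ_m − ρ_c) = 5.7 km × 2.88 / 0.46 = 35.69 km.
Total thickness = T + h + r = 29 km + 5.7 km + 35.69 km = 70.4 km.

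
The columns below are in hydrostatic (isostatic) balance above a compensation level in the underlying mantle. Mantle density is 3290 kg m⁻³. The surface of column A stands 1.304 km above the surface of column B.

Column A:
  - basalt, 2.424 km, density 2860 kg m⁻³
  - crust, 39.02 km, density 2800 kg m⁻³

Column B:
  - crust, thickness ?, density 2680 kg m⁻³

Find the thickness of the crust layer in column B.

26 km

Take the compensation level at the base of the deeper column (depth z_c below the surface of column A) and equate Σ ρ_i t_i down to z_c; mantle fills any gap and the z_c terms cancel.
Column A: 2.424×2860 + 39.02×2800 + (z_c − 41.444)×3290
Column B: 1.304×0 + x×2680 + (z_c − 1.304 − 0 − x)×3290
The z_c×3290 term appears on both sides and cancels. Collect the known terms of each column as K = Σ(ρt)_known − 3290 × (depth of known layers): K_A = 116188.64 − 3290×41.444 = −20162.12; K_B = 0 − 3290×(1.304 + 0) = −4290.16.
Balance: K_A = K_B − x×(3290 − 2680), so x = (K_B − K_A)/(3290 − 2680) = 15872/610 = 26 km.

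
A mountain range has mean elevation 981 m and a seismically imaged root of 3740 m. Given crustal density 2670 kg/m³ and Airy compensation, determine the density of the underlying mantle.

Airy balance: ρ_c h = (ρ_m − ρ_c) r → ρ_m = ρ_c (1 + h/r).
ρ_m = 2670 × (1 + 981 m/3740 m) = 3370 kg/m³.

3370 kg/m³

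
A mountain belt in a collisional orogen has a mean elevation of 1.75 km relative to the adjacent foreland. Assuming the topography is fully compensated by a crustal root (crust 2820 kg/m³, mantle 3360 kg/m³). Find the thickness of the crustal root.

9.14 km

Balancing pressure at the compensation depth: the weight of the topography is balanced by the buoyancy of the root, ρ_c h = (ρ_m − ρ_c) r.
r = h · ρ_c / (ρ_m − ρ_c) = 1.75 km × 2820 / (3360 − 2820) = 9.14 km.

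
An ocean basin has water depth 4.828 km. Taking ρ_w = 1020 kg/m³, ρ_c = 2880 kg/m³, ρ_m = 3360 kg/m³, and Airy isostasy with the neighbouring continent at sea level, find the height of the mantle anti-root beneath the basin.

Isostatic balance requires: replacing crust with seawater at the top is compensated by replacing crust with mantle at the base: d (ρ_c − ρ_w) = a (ρ_m − ρ_c).
a = d (ρ_c − ρ_w)/(ρ_m − ρ_c) = 4.828 km × 1860/480 = 18.7 km.

18.7 km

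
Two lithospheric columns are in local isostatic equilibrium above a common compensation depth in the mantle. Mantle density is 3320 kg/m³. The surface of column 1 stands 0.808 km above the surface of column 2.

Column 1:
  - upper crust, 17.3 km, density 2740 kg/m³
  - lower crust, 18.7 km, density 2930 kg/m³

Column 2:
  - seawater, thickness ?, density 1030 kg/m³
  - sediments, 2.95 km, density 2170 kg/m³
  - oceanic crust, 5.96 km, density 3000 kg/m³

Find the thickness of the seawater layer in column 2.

4.08 km

Take the compensation level at the base of the deeper column (depth z_c below the surface of column 1) and equate Σ ρ_i t_i down to z_c; mantle fills any gap and the z_c terms cancel.
Column 1: 17.3×2740 + 18.7×2930 + (z_c − 36)×3320
Column 2: 0.808×0 + x×1030 + 2.95×2170 + 5.96×3000 + (z_c − 0.808 − 8.91 − x)×3320
The z_c×3320 term appears on both sides and cancels. Collect the known terms of each column as K = Σ(ρt)_known − 3320 × (depth of known layers): K_1 = 102193 − 3320×36 = −17327; K_2 = 24281.5 − 3320×(0.808 + 8.91) = −7982.26.
Balance: K_1 = K_2 − x×(3320 − 1030), so x = (K_2 − K_1)/(3320 − 1030) = 9344.74/2290 = 4.08 km.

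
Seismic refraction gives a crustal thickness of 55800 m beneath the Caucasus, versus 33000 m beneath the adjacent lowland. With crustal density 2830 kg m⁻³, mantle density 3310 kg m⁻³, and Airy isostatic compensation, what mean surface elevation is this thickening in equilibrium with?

3310 m

Excess crust Δ = 55800 m − 33000 m = 22800 m, split between elevation h and root r with h + r = Δ.
Airy balance ρ_c h = (ρ_m − ρ_c) r gives r = h ρ_c/(ρ_m − ρ_c), so h (1 + ρ_c/(ρ_m − ρ_c)) = Δ, i.e. h = Δ (ρ_m − ρ_c)/ρ_m.
h = 22800 m × 480/3310 = 3310 m.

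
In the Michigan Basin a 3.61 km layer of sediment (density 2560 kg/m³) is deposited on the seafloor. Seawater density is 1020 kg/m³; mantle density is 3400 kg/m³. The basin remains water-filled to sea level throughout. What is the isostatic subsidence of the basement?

2.34 km

Submarine loading: the sediment displaces seawater, and the subsidence is in turn flooded, so s (ρ_m − ρ_w) = t (ρ_sed − ρ_w).
s = 3.61 km × (2560 − 1020) / (3400 − 1020) = 2.34 km.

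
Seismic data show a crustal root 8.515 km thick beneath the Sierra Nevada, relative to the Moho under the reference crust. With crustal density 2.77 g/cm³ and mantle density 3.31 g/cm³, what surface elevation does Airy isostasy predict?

For local isostatic compensation: ρ_c h = (ρ_m − ρ_c) r.
h = r (ρ_m − ρ_c) / ρ_c = 8.515 km × (3.31 − 2.77) / 2.77 = 1.66 km.

1.66 km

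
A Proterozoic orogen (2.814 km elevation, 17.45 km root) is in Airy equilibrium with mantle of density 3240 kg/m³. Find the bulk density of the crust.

2790 kg/m³

ρ_c h = (ρ_m − ρ_c) r → ρ_c (h + r) = ρ_m r → ρ_c = ρ_m r / (h + r).
ρ_c = 3240 × 17.45 km / (2.814 km + 17.45 km) = 2790 kg/m³.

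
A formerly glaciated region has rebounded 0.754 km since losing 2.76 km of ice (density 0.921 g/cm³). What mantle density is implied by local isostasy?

3.37 g/cm³

ρ_m = ρ_ice t / u = 0.921 × 2.76 km/0.754 km = 3.37 g/cm³.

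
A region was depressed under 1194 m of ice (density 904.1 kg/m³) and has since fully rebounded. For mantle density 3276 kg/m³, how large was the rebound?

Removing the load lets mantle flow back in; uplift u satisfies ρ_ice t = ρ_m u.
u = t ρ_ice/ρ_m = 1194 m × 904.1/3276 = 330 m.

330 m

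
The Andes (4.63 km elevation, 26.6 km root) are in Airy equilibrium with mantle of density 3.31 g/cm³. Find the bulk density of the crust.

2.82 g/cm³

ρ_c h = (ρ_m − ρ_c) r → ρ_c (h + r) = ρ_m r → ρ_c = ρ_m r / (h + r).
ρ_c = 3.31 × 26.6 km / (4.63 km + 26.6 km) = 2.82 g/cm³.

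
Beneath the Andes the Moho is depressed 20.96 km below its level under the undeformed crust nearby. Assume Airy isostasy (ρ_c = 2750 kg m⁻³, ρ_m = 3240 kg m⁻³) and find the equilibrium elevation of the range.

For local isostatic compensation: ρ_c h = (ρ_m − ρ_c) r.
h = r (ρ_m − ρ_c) / ρ_c = 20.96 km × (3240 − 2750) / 2750 = 3.73 km.

3.73 km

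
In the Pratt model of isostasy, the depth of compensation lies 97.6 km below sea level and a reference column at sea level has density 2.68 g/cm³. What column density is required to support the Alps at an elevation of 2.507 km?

Pratt balance: ρ_ref D = ρ (D + h).
ρ = ρ_ref D/(D + h) = 2.68 × 97.6 km/(97.6 km + 2.507 km) = 2.61 g/cm³.

2.61 g/cm³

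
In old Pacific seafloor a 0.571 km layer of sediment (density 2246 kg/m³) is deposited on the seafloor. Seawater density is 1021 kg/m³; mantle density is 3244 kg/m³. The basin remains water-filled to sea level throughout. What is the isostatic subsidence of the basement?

Submarine loading: the sediment displaces seawater, and the subsidence is in turn flooded, so s (ρ_m − ρ_w) = t (ρ_sed − ρ_w).
s = 0.571 km × (2246 − 1021) / (3244 − 1021) = 0.315 km.

0.315 km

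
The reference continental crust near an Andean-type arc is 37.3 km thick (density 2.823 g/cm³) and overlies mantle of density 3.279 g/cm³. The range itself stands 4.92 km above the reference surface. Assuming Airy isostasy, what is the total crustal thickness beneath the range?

72.7 km

Root depth r = h ρ_c / (ρ_m − ρ_c) = 4.92 km × 2.823 / 0.456 = 30.46 km.
Total thickness = T + h + r = 37.3 km + 4.92 km + 30.46 km = 72.7 km.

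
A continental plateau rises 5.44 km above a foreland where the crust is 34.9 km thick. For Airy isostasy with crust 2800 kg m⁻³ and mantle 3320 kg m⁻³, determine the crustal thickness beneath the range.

69.6 km

Root depth r = h ρ_c / (ρ_m − ρ_c) = 5.44 km × 2800 / 520 = 29.29 km.
Total thickness = T + h + r = 34.9 km + 5.44 km + 29.29 km = 69.6 km.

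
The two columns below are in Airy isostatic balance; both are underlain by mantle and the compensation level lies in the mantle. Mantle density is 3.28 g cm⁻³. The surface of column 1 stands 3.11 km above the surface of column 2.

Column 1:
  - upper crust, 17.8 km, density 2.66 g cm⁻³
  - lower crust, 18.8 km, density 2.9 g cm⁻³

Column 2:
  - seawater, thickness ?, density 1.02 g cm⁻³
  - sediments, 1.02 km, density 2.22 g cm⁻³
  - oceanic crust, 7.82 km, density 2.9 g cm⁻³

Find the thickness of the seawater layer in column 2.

1.74 km

Take the compensation level at the base of the deeper column (depth z_c below the surface of column 1) and equate Σ ρ_i t_i down to z_c; mantle fills any gap and the z_c terms cancel.
Column 1: 17.8×2.66 + 18.8×2.9 + (z_c − 36.6)×3.28
Column 2: 3.11×0 + x×1.02 + 1.02×2.22 + 7.82×2.9 + (z_c − 3.11 − 8.84 − x)×3.28
The z_c×3.28 term appears on both sides and cancels. Collect the known terms of each column as K = Σ(ρt)_known − 3.28 × (depth of known layers): K_1 = 101.868 − 3.28×36.6 = −18.18; K_2 = 24.9424 − 3.28×(3.11 + 8.84) = −14.2536.
Balance: K_1 = K_2 − x×(3.28 − 1.02), so x = (K_2 − K_1)/(3.28 − 1.02) = 3.9264/2.26 = 1.74 km.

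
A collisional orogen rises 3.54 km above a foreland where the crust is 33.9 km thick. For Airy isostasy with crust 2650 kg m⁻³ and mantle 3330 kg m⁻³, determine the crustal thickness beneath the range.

Root depth r = h ρ_c / (ρ_m − ρ_c) = 3.54 km × 2650 / 680 = 13.8 km.
Total thickness = T + h + r = 33.9 km + 3.54 km + 13.8 km = 51.2 km.

51.2 km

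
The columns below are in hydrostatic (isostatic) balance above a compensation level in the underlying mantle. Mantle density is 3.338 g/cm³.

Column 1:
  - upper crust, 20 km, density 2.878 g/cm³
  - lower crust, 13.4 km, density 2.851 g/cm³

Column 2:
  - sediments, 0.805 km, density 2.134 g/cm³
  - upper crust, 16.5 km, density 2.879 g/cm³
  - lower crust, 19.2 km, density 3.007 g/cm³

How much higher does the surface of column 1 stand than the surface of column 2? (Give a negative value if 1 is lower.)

For any compensation level in the mantle, the mantle terms cancel and isostasy reduces to e = (Σt_1 − Σt_2) − (Σ(ρt)_1 − Σ(ρt)_2) / ρ_m.
Σt_1 = 33.4 km; Σt_2 = 36.505 km; Σ(ρt)_1 = 95.7634; Σ(ρt)_2 = 106.95577 (in km·g/cm³).
e = (33.4 − 36.505) − (95.7634 − 106.95577) / 3.338 = 0.248 km.

0.248 km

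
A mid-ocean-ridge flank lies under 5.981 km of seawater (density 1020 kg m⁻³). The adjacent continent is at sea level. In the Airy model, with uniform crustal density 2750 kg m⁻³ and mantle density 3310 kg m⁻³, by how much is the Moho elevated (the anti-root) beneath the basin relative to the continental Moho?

Isostatic balance requires: replacing crust with seawater at the top is compensated by replacing crust with mantle at the base: d (ρ_c − ρ_w) = a (ρ_m − ρ_c).
a = d (ρ_c − ρ_w)/(ρ_m − ρ_c) = 5.981 km × 1730/560 = 18.5 km.

18.5 km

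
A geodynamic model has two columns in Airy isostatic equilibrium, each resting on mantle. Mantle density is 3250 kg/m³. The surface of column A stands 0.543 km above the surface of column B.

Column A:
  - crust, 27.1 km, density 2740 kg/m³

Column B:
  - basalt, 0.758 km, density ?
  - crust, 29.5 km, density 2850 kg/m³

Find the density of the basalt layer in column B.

Take the compensation level at the base of the deeper column (depth z_c below the surface of column A) and equate Σ ρ_i t_i down to z_c; mantle fills any gap and the z_c terms cancel.
Column A: 27.1×2740 + (z_c − 27.1)×3250
Column B: 0.543×0 + 0.758×ρ + 29.5×2850 + (z_c − 0.543 − 30.258)×3250
The z_c×3250 term appears on both sides and cancels. Collect the known terms of each column as K = Σ(ρt)_known − 3250 × (depth of known layers): K_A = 74254 − 3250×27.1 = −13821; K_B = 84075 − 3250×(0.543 + 30.258) = −16028.25.
Balance: K_A = K_B + 0.758×ρ, so ρ = (K_A − K_B)/0.758 = 2207.25/0.758 = 2910 kg/m³.

2910 kg/m³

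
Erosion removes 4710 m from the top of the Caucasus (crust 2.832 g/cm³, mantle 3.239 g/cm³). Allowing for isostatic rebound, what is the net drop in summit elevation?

Rebound u = e ρ_c/ρ_m = 4710 m × 2.832/3.239 = 4118 m.
Net surface drop = e − u = 4710 m − 4118 m = e (ρ_m − ρ_c)/ρ_m = 592 m.

592 m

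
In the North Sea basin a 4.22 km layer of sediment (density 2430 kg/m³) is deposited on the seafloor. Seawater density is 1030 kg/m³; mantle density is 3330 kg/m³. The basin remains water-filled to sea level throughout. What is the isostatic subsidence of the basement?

2.57 km

Submarine loading: the sediment displaces seawater, and the subsidence is in turn flooded, so s (ρ_m − ρ_w) = t (ρ_sed − ρ_w).
s = 4.22 km × (2430 − 1030) / (3330 − 1030) = 2.57 km.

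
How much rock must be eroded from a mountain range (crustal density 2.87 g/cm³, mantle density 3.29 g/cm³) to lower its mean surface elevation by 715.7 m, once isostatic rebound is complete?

5610 m

Net drop Δ = e − u = e − e ρ_c/ρ_m = e (ρ_m − ρ_c)/ρ_m.
e = Δ ρ_m/(ρ_m − ρ_c) = 715.7 m × 3.29/0.42 = 5610 m.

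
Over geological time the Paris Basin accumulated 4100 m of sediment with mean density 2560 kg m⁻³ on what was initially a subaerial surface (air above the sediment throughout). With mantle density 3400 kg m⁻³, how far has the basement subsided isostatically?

Subaerial load: s = t ρ_sed / ρ_m = 4100 m × 2560/3400 = 3090 m.

3090 m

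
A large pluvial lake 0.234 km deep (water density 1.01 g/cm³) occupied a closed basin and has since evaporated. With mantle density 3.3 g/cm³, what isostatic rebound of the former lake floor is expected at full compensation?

u = d ρ_w/ρ_m = 0.234 km × 1.01/3.3 = 0.0716 km.

0.0716 km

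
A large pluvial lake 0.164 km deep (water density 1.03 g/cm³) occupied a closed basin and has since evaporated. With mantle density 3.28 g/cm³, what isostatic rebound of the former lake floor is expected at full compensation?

0.0515 km

u = d ρ_w/ρ_m = 0.164 km × 1.03/3.28 = 0.0515 km.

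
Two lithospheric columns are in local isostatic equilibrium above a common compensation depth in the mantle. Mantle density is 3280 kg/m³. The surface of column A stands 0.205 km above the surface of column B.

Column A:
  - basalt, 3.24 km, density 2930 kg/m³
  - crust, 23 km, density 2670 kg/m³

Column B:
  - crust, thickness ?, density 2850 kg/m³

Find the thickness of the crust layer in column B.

Take the compensation level at the base of the deeper column (depth z_c below the surface of column A) and equate Σ ρ_i t_i down to z_c; mantle fills any gap and the z_c terms cancel.
Column A: 3.24×2930 + 23×2670 + (z_c − 26.24)×3280
Column B: 0.205×0 + x×2850 + (z_c − 0.205 − 0 − x)×3280
The z_c×3280 term appears on both sides and cancels. Collect the known terms of each column as K = Σ(ρt)_known − 3280 × (depth of known layers): K_A = 70903.2 − 3280×26.24 = −15164; K_B = 0 − 3280×(0.205 + 0) = −672.4.
Balance: K_A = K_B − x×(3280 − 2850), so x = (K_B − K_A)/(3280 − 2850) = 14491.6/430 = 33.7 km.

33.7 km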